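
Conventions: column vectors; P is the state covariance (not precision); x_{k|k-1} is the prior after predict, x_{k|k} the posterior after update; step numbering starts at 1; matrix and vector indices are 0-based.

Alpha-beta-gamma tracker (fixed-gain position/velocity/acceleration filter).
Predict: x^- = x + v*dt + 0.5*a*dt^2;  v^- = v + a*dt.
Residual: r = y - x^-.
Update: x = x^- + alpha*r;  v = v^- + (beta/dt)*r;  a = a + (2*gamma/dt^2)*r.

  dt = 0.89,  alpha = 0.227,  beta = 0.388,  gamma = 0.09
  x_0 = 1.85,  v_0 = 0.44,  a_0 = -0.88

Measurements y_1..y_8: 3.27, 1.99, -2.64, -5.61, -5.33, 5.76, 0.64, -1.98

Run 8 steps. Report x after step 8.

step 1: x_pred=1.8931  r=1.3769  x^+=2.2056  v^+=0.2571  a^+=-0.5671
step 2: x_pred=2.2098  r=-0.2198  x^+=2.1599  v^+=-0.3435  a^+=-0.6171
step 3: x_pred=1.6098  r=-4.2498  x^+=0.6451  v^+=-2.7454  a^+=-1.5828
step 4: x_pred=-2.4252  r=-3.1848  x^+=-3.1481  v^+=-5.5426  a^+=-2.3065
step 5: x_pred=-8.9945  r=3.6645  x^+=-8.1627  v^+=-5.9978  a^+=-1.4738
step 6: x_pred=-14.0844  r=19.8444  x^+=-9.5797  v^+=1.3418  a^+=3.0357
step 7: x_pred=-7.1833  r=7.8233  x^+=-5.4074  v^+=7.4541  a^+=4.8135
step 8: x_pred=3.1332  r=-5.1132  x^+=1.9725  v^+=9.5091  a^+=3.6516

x_post = 1.9725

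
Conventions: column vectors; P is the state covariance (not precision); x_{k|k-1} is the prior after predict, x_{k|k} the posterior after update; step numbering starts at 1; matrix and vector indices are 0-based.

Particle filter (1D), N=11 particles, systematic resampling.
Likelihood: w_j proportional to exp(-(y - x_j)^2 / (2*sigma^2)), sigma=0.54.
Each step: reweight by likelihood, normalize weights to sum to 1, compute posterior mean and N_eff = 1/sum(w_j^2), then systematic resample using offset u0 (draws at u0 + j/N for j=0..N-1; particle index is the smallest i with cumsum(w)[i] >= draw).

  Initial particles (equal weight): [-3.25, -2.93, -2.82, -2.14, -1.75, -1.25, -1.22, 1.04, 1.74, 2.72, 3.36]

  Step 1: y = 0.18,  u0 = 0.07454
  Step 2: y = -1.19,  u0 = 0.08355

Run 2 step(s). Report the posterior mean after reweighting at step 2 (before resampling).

post_mean = -1.2332

step 1: w=[0.0000, 0.0000, 0.0000, 0.0003, 0.0046, 0.0826, 0.0955, 0.7745, 0.0424, 0.0000, 0.0000]  mean=0.6509  Neff=1.6192  idx=[5, 6, 7, 7, 7, 7, 7, 7, 7, 7, 8]
step 2: w=[0.4984, 0.5008, 0.0001, 0.0001, 0.0001, 0.0001, 0.0001, 0.0001, 0.0001, 0.0001, 0.0000]  mean=-1.2332  Neff=2.0032  idx=[0, 0, 0, 0, 0, 1, 1, 1, 1, 1, 1]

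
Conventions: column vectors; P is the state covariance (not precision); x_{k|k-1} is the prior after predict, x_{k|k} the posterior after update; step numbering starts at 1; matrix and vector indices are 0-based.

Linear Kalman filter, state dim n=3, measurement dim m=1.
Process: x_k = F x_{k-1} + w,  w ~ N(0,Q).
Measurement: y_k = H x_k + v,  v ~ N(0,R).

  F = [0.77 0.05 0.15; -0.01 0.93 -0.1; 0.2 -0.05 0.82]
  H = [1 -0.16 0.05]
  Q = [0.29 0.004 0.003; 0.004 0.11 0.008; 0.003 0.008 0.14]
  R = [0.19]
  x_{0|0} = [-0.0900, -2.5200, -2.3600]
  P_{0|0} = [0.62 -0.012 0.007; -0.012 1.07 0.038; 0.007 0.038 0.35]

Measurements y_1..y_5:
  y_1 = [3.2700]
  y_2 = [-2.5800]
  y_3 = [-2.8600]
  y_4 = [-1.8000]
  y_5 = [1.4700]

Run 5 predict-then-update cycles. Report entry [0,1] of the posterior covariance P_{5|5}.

P_post[0,1] = 0.1536

step 1: x^-=[-0.5493, -2.1067, -1.8272]  P^-=[0.6694 0.0397 0.1451; 0.0397 1.0322 -0.0450; 0.1451 -0.0450 0.4022]  S=[0.8894]  K=[0.7537; -0.1436; 0.1939]  nu=[3.5736]  x^+=[2.1441, -2.6198, -1.1345]  P^+=[0.1642 0.1359 0.0152; 0.1359 1.0138 -0.0202; 0.0152 -0.0202 0.3688]
step 2: x^-=[1.3498, -2.3444, -0.3704]  P^-=[0.4119 0.1377 0.0766; 0.1377 0.9918 -0.0603; 0.0766 -0.0603 0.4010]  S=[0.5928]  K=[0.6640; -0.0405; 0.1793]  nu=[-4.2864]  x^+=[-1.4966, -2.1709, -1.1390]  P^+=[0.1505 0.1537 0.0060; 0.1537 0.9909 -0.0560; 0.0060 -0.0560 0.3819]
step 3: x^-=[-1.4317, -1.8901, -1.1247]  P^-=[0.4027 0.1451 0.0684; 0.1451 0.9784 -0.0842; 0.0684 -0.0842 0.4088]  S=[0.5805]  K=[0.6596; -0.0269; 0.1762]  nu=[-1.6744]  x^+=[-2.5361, -1.8451, -1.4198]  P^+=[0.1501 0.1554 0.0009; 0.1554 0.9780 -0.0814; 0.0009 -0.0814 0.3908]
step 4: x^-=[-2.2581, -1.5486, -1.5792]  P^-=[0.4012 0.1427 0.0652; 0.1427 0.9720 -0.1034; 0.0652 -0.1034 0.4151]  S=[0.5797]  K=[0.6584; -0.0311; 0.1768]  nu=[0.2892]  x^+=[-2.0676, -1.5576, -1.5281]  P^+=[0.1499 0.1545 -0.0023; 0.1545 0.9715 -0.1002; -0.0023 -0.1002 0.3970]
step 5: x^-=[-1.8992, -1.2750, -1.5887]  P^-=[0.4001 0.1394 0.0632; 0.1394 0.9700 -0.1180; 0.0632 -0.1180 0.4197]  S=[0.5796]  K=[0.6573; -0.0375; 0.1779]  nu=[3.2446]  x^+=[0.2335, -1.3968, -1.0116]  P^+=[0.1497 0.1536 -0.0045; 0.1536 0.9692 -0.1142; -0.0045 -0.1142 0.4014]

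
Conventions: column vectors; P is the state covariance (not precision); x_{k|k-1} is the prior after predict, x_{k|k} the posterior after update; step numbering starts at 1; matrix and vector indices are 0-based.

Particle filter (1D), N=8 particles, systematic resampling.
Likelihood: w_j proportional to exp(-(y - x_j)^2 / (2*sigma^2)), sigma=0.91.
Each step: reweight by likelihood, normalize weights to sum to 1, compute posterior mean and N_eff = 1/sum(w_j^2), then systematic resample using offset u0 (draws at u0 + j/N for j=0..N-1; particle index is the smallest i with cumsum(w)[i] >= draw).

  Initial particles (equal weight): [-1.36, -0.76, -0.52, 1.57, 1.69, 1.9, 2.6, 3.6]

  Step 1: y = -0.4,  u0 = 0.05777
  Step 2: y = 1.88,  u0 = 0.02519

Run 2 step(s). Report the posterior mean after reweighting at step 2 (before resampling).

step 1: w=[0.2121, 0.3422, 0.3669, 0.0355, 0.0265, 0.0152, 0.0016, 0.0000]  mean=-0.6057  Neff=3.3459  idx=[0, 0, 1, 1, 2, 2, 2, 3]
step 2: w=[0.0017, 0.0017, 0.0139, 0.0139, 0.0289, 0.0289, 0.0289, 0.8823]  mean=1.3145  Neff=1.2799  idx=[3, 7, 7, 7, 7, 7, 7, 7]

post_mean = 1.3145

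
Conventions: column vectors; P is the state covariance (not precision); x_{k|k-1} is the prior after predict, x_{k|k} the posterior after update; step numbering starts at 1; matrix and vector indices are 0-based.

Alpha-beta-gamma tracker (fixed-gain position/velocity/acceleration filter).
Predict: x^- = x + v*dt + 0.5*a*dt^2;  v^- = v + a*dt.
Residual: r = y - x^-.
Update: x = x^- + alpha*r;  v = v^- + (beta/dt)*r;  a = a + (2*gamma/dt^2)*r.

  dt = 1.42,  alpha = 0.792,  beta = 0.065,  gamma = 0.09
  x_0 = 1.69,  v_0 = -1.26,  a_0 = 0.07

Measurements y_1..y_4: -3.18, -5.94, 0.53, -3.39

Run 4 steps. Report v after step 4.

step 1: x_pred=-0.0286  r=-3.1514  x^+=-2.5245  v^+=-1.3049  a^+=-0.2113
step 2: x_pred=-4.5905  r=-1.3495  x^+=-5.6593  v^+=-1.6667  a^+=-0.3318
step 3: x_pred=-8.3605  r=8.8905  x^+=-1.3192  v^+=-1.7309  a^+=0.4619
step 4: x_pred=-3.3114  r=-0.0786  x^+=-3.3737  v^+=-1.0786  a^+=0.4548

v_post = -1.0786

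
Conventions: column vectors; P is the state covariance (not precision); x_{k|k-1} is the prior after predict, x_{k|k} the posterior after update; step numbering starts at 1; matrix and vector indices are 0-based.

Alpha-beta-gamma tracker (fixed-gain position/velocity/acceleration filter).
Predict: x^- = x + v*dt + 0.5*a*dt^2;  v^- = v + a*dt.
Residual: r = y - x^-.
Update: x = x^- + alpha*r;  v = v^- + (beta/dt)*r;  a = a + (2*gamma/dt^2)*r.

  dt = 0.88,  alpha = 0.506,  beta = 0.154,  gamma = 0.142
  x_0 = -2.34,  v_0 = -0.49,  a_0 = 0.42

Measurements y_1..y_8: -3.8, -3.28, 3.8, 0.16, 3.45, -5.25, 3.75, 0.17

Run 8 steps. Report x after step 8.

step 1: x_pred=-2.6086  r=-1.1914  x^+=-3.2114  v^+=-0.3289  a^+=-0.0169
step 2: x_pred=-3.5074  r=0.2274  x^+=-3.3923  v^+=-0.3040  a^+=0.0665
step 3: x_pred=-3.6341  r=7.4341  x^+=0.1275  v^+=1.0555  a^+=2.7928
step 4: x_pred=2.1377  r=-1.9777  x^+=1.1370  v^+=3.1670  a^+=2.0675
step 5: x_pred=4.7245  r=-1.2745  x^+=4.0796  v^+=4.7634  a^+=1.6001
step 6: x_pred=8.8910  r=-14.1410  x^+=1.7357  v^+=3.6968  a^+=-3.5859
step 7: x_pred=3.6004  r=0.1496  x^+=3.6761  v^+=0.5674  a^+=-3.5310
step 8: x_pred=2.8082  r=-2.6382  x^+=1.4733  v^+=-3.0016  a^+=-4.4986

x_post = 1.4733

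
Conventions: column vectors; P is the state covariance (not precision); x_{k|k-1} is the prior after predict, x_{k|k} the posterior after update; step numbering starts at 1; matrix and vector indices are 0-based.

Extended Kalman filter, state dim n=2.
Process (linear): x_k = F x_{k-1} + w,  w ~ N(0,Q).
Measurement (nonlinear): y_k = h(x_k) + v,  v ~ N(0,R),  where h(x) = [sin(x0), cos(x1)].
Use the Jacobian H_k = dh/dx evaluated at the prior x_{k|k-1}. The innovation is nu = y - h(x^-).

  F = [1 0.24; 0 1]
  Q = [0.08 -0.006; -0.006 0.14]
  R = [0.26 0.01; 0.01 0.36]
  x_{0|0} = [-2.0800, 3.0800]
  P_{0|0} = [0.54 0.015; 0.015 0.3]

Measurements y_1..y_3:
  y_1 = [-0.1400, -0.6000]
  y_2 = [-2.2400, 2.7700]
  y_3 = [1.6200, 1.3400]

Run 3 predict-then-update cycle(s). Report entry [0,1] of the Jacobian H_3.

step 1: x^-=[-1.3408, 3.0800]  P^-=[0.6445 0.0810; 0.0810 0.4400]  H_jac=[0.2280 0.0000; 0.0000 -0.0616]  S=[0.2935 0.0089; 0.0089 0.3617]  K=[0.5014 -0.0261; 0.0652 -0.0765]  nu=[0.8337, 0.3981]  x^+=[-0.9332, 3.1039]  P^+=[0.5707 0.0710; 0.0710 0.4367]
step 2: x^-=[-0.1882, 3.1039]  P^-=[0.7099 0.1698; 0.1698 0.5767]  H_jac=[0.9823 0.0000; 0.0000 -0.0377]  S=[0.9451 0.0037; 0.0037 0.3608]  K=[0.7380 -0.0253; 0.1768 -0.0620]  nu=[-2.0529, 3.7693]  x^+=[-1.7988, 2.5073]  P^+=[0.1951 0.0462; 0.0462 0.5459]
step 3: x^-=[-1.1970, 2.5073]  P^-=[0.3287 0.1712; 0.1712 0.6859]  H_jac=[0.3651 0.0000; 0.0000 -0.5926]  S=[0.3038 -0.0270; -0.0270 0.6009]  K=[0.3815 -0.1517; 0.1461 -0.6699]  nu=[2.5510, 2.1455]  x^+=[-0.5492, 1.4427]  P^+=[0.2675 0.0857; 0.0857 0.4045]

H_jac[0,1] = 0.0000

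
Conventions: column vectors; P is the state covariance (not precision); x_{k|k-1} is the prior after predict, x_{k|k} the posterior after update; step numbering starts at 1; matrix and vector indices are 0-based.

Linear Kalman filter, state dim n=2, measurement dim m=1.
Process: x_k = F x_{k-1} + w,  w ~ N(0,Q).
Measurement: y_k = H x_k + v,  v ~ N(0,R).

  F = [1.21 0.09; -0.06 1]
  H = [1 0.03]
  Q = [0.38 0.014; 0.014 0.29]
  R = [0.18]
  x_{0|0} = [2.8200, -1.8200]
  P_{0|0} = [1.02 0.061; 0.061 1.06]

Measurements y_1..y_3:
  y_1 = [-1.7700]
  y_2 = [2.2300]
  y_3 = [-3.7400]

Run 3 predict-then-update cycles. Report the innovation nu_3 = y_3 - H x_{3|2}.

step 1: x^-=[3.2484, -1.9892]  P^-=[1.8953 0.1088; 0.1088 1.3464]  S=[2.0830]  K=[0.9114; 0.0716]  nu=[-4.9587]  x^+=[-1.2712, -2.3444]  P^+=[0.1649 -0.0272; -0.0272 1.3357]
step 2: x^-=[-1.7491, -2.2682]  P^-=[0.6263 0.0895; 0.0895 1.6295]  S=[0.8131]  K=[0.7735; 0.1702]  nu=[4.0472]  x^+=[1.3815, -1.5794]  P^+=[0.1398 -0.0175; -0.0175 1.6060]
step 3: x^-=[1.5294, -1.6622]  P^-=[0.5938 0.1273; 0.1273 1.8986]  S=[0.7832]  K=[0.7631; 0.2352]  nu=[-5.2196]  x^+=[-2.4536, -2.8900]  P^+=[0.1378 -0.0133; -0.0133 1.8552]

innov = [-5.2196]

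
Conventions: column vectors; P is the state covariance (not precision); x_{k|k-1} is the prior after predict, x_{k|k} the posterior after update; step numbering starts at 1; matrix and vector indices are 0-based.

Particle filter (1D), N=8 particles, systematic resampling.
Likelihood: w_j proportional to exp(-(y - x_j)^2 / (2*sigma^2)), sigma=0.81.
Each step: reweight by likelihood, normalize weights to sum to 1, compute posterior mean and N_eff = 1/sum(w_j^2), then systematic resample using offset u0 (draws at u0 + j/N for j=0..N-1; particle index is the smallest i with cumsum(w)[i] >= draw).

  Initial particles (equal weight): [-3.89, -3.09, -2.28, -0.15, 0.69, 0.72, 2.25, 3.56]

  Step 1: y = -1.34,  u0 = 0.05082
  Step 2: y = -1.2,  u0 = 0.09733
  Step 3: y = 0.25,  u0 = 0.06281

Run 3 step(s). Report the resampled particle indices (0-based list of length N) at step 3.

step 1: w=[0.0068, 0.0935, 0.4920, 0.3279, 0.0417, 0.0380, 0.0001, 0.0000]  mean=-1.4300  Neff=2.7658  idx=[1, 2, 2, 2, 2, 3, 3, 4]
step 2: w=[0.0249, 0.1558, 0.1558, 0.1558, 0.1558, 0.1635, 0.1635, 0.0249]  mean=-1.5295  Neff=6.5877  idx=[1, 2, 3, 3, 4, 5, 6, 6]
step 3: w=[0.0028, 0.0028, 0.0028, 0.0028, 0.0028, 0.3286, 0.3286, 0.3286]  mean=-0.1801  Neff=3.0862  idx=[5, 5, 5, 6, 6, 7, 7, 7]

resampled_idx = [5, 5, 5, 6, 6, 7, 7, 7]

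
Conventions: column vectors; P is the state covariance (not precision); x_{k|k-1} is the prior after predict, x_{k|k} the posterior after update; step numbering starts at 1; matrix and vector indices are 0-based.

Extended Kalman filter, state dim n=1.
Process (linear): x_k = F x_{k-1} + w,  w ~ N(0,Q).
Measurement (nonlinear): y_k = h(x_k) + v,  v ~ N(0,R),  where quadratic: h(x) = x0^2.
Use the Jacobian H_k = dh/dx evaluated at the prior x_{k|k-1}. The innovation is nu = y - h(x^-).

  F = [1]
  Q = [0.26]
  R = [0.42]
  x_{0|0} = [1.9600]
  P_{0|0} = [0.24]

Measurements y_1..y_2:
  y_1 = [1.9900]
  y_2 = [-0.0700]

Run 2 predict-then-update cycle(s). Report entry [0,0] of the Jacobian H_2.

H_jac[0,0] = 3.0243

step 1: x^-=[1.9600]  P^-=[0.5000]  H_jac=[3.9200]  S=[8.1032]  K=[0.2419]  nu=[-1.8516]  x^+=[1.5121]  P^+=[0.0259]
step 2: x^-=[1.5121]  P^-=[0.2859]  H_jac=[3.0243]  S=[3.0350]  K=[0.2849]  nu=[-2.3566]  x^+=[0.8408]  P^+=[0.0396]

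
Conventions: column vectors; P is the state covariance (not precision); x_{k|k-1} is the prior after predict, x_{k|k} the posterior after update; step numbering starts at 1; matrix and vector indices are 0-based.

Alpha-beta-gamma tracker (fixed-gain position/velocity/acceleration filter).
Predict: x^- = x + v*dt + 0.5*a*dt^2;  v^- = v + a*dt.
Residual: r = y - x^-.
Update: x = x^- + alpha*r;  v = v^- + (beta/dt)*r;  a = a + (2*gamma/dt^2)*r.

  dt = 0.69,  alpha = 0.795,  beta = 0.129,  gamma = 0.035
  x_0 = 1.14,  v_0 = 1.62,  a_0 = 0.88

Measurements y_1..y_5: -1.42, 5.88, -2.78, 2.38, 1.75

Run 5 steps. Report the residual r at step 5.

step 1: x_pred=2.4673  r=-3.8873  x^+=-0.6231  v^+=1.5004  a^+=0.3085
step 2: x_pred=0.4856  r=5.3944  x^+=4.7742  v^+=2.7218  a^+=1.1016
step 3: x_pred=6.9144  r=-9.6944  x^+=-0.7926  v^+=1.6695  a^+=-0.3238
step 4: x_pred=0.2822  r=2.0978  x^+=1.9500  v^+=1.8382  a^+=-0.0153
step 5: x_pred=3.2147  r=-1.4647  x^+=2.0503  v^+=1.5538  a^+=-0.2307

resid = -1.4647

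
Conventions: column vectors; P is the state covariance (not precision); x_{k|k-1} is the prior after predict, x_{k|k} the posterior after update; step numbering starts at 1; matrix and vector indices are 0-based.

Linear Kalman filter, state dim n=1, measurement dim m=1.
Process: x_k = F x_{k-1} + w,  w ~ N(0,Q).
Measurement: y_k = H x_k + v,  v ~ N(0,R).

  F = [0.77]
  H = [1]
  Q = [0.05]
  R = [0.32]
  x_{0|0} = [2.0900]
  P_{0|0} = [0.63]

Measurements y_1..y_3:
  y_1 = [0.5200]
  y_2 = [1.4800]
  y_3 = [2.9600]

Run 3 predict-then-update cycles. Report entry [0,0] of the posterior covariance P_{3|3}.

step 1: x^-=[1.6093]  P^-=[0.4235]  S=[0.7435]  K=[0.5696]  nu=[-1.0893]  x^+=[0.9888]  P^+=[0.1823]
step 2: x^-=[0.7614]  P^-=[0.1581]  S=[0.4781]  K=[0.3306]  nu=[0.7186]  x^+=[0.9990]  P^+=[0.1058]
step 3: x^-=[0.7692]  P^-=[0.1127]  S=[0.4327]  K=[0.2605]  nu=[2.1908]  x^+=[1.3400]  P^+=[0.0834]

P_post[0,0] = 0.0834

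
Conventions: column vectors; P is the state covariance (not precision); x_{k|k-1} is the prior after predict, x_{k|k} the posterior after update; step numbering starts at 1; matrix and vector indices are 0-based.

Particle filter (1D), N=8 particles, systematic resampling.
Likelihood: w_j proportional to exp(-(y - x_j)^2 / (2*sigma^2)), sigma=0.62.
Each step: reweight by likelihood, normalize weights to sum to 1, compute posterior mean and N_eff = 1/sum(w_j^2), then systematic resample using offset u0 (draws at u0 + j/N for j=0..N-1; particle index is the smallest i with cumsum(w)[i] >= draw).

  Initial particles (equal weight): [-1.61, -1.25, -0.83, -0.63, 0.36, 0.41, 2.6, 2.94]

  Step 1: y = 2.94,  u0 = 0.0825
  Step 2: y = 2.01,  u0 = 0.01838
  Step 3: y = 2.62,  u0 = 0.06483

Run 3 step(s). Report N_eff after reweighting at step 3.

step 1: w=[0.0000, 0.0000, 0.0000, 0.0000, 0.0001, 0.0001, 0.4624, 0.5374]  mean=2.7822  Neff=1.9897  idx=[6, 6, 6, 6, 7, 7, 7, 7]
step 2: w=[0.1655, 0.1655, 0.1655, 0.1655, 0.0845, 0.0845, 0.0845, 0.0845]  mean=2.7149  Neff=7.2400  idx=[0, 0, 1, 2, 3, 3, 5, 6]
step 3: w=[0.1290, 0.1290, 0.1290, 0.1290, 0.1290, 0.1290, 0.1130, 0.1130]  mean=2.6768  Neff=7.9754  idx=[0, 1, 2, 3, 4, 5, 6, 7]

N_eff = 7.9754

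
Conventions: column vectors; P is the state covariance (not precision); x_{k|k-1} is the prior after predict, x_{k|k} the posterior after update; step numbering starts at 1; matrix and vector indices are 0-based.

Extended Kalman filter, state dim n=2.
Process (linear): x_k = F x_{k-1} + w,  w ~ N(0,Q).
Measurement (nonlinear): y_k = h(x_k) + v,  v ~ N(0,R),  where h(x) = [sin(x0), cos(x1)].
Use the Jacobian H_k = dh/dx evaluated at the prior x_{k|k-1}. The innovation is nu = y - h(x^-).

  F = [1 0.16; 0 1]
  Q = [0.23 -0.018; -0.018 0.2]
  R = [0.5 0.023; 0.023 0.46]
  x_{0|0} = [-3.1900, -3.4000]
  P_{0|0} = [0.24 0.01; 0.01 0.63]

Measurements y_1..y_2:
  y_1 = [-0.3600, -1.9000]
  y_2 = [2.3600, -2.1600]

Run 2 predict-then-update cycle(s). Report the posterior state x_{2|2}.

x_post = [-4.7565, -3.6284]

step 1: x^-=[-3.7340, -3.4000]  P^-=[0.4893 0.0928; 0.0928 0.8300]  H_jac=[-0.8296 0.0000; 0.0000 -0.2555]  S=[0.8368 0.0427; 0.0427 0.5142]  K=[-0.4848 -0.0059; -0.0713 -0.4066]  nu=[-0.9184, -0.9332]  x^+=[-3.2833, -2.9551]  P^+=[0.2924 0.0542; 0.0542 0.7383]
step 2: x^-=[-3.7561, -2.9551]  P^-=[0.5586 0.1544; 0.1544 0.9383]  H_jac=[-0.8171 0.0000; 0.0000 0.1854]  S=[0.8729 -0.0004; -0.0004 0.4922]  K=[-0.5228 0.0577; -0.1443 0.3532]  nu=[1.7835, -1.1773]  x^+=[-4.7565, -3.6284]  P^+=[0.3183 0.0784; 0.0784 0.8586]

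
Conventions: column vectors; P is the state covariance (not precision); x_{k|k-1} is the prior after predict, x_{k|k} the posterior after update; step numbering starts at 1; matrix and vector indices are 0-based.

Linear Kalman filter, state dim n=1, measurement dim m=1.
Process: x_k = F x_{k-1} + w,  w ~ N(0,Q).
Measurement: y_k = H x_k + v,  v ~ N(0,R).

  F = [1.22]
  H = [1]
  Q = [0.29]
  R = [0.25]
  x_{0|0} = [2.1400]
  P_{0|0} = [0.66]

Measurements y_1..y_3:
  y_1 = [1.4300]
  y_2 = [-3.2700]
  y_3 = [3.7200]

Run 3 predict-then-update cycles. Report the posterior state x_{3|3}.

x_post = [1.9053]

step 1: x^-=[2.6108]  P^-=[1.2723]  S=[1.5223]  K=[0.8358]  nu=[-1.1808]  x^+=[1.6239]  P^+=[0.2089]
step 2: x^-=[1.9812]  P^-=[0.6010]  S=[0.8510]  K=[0.7062]  nu=[-5.2512]  x^+=[-1.7273]  P^+=[0.1766]
step 3: x^-=[-2.1074]  P^-=[0.5528]  S=[0.8028]  K=[0.6886]  nu=[5.8274]  x^+=[1.9053]  P^+=[0.1721]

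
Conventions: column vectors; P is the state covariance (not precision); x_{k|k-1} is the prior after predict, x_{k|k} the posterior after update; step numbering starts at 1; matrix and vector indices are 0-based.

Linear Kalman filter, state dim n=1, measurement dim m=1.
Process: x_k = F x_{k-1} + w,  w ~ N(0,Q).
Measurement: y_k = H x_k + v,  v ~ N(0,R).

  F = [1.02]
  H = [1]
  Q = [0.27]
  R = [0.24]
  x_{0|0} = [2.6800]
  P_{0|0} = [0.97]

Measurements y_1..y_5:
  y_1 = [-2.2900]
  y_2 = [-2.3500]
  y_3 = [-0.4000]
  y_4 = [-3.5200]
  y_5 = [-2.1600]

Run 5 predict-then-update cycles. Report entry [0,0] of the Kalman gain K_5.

step 1: x^-=[2.7336]  P^-=[1.2792]  S=[1.5192]  K=[0.8420]  nu=[-5.0236]  x^+=[-1.4964]  P^+=[0.2021]
step 2: x^-=[-1.5263]  P^-=[0.4802]  S=[0.7202]  K=[0.6668]  nu=[-0.8237]  x^+=[-2.0755]  P^+=[0.1600]
step 3: x^-=[-2.1170]  P^-=[0.4365]  S=[0.6765]  K=[0.6452]  nu=[1.7170]  x^+=[-1.0092]  P^+=[0.1549]
step 4: x^-=[-1.0293]  P^-=[0.4311]  S=[0.6711]  K=[0.6424]  nu=[-2.4907]  x^+=[-2.6293]  P^+=[0.1542]
step 5: x^-=[-2.6819]  P^-=[0.4304]  S=[0.6704]  K=[0.6420]  nu=[0.5219]  x^+=[-2.3468]  P^+=[0.1541]

K[0,0] = 0.6420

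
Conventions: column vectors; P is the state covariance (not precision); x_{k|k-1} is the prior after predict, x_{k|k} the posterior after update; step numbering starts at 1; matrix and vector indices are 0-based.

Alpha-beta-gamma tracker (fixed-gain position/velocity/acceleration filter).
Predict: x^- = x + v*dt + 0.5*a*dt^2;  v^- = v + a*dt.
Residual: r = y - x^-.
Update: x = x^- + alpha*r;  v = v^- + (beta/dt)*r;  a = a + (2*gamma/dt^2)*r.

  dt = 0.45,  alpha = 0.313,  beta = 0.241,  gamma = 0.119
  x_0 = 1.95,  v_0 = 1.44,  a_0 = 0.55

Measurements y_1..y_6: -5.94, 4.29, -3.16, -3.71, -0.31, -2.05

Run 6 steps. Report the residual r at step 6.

resid = 3.6053

step 1: x_pred=2.6537  r=-8.5937  x^+=-0.0361  v^+=-2.9149  a^+=-9.5502
step 2: x_pred=-2.3148  r=6.6048  x^+=-0.2475  v^+=-3.6753  a^+=-1.7876
step 3: x_pred=-2.0824  r=-1.0776  x^+=-2.4197  v^+=-5.0568  a^+=-3.0541
step 4: x_pred=-5.0044  r=1.2944  x^+=-4.5993  v^+=-5.7379  a^+=-1.5327
step 5: x_pred=-7.3365  r=7.0265  x^+=-5.1372  v^+=-2.6645  a^+=6.7256
step 6: x_pred=-5.6553  r=3.6053  x^+=-4.5268  v^+=2.2928  a^+=10.9630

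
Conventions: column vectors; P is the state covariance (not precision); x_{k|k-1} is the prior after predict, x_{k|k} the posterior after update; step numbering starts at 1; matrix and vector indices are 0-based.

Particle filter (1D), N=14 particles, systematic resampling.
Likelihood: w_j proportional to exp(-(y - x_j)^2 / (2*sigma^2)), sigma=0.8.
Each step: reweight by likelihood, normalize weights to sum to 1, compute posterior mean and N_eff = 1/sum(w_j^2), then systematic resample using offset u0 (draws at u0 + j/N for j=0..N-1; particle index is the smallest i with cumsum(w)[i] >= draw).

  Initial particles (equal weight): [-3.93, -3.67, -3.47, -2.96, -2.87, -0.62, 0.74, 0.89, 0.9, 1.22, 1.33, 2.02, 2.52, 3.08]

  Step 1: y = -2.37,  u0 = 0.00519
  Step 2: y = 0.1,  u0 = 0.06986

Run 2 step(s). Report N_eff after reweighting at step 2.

step 1: w=[0.0602, 0.1076, 0.1566, 0.3070, 0.3314, 0.0368, 0.0002, 0.0001, 0.0001, 0.0000, 0.0000, 0.0000, 0.0000, 0.0000]  mean=-3.0570  Neff=4.0792  idx=[0, 1, 1, 2, 2, 3, 3, 3, 3, 4, 4, 4, 4, 4]
step 2: w=[0.0004, 0.0019, 0.0019, 0.0060, 0.0060, 0.0845, 0.0845, 0.0845, 0.0845, 0.1291, 0.1291, 0.1291, 0.1291, 0.1291]  mean=-2.9111  Neff=8.9260  idx=[5, 6, 7, 8, 9, 9, 10, 10, 11, 11, 12, 12, 13, 13]

N_eff = 8.9260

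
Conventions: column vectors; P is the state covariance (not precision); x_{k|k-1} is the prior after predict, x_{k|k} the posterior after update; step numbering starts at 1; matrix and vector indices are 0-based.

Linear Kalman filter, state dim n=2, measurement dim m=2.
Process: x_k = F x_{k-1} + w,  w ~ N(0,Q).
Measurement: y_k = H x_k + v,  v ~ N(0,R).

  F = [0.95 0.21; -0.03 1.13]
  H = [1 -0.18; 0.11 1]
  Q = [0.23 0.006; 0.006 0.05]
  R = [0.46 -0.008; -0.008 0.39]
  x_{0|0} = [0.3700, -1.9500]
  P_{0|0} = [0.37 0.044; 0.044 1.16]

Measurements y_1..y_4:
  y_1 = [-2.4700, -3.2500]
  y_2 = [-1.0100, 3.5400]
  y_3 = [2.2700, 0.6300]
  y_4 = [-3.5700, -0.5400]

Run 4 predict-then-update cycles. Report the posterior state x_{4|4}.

step 1: x^-=[-0.0580, -2.2146]  P^-=[0.6326 0.3177; 0.3177 1.5286]  S=[1.0278 0.0978; 0.0978 1.9961]  K=[0.5440 0.1674; -0.0333 0.7849]  nu=[-2.8106, -1.0290]  x^+=[-1.7591, -2.9286]  P^+=[0.2548 0.0329; 0.0329 0.3028]
step 2: x^-=[-2.2861, -3.2566]  P^-=[0.4864 0.1057; 0.1057 0.4346]  S=[0.9225 0.0709; 0.0709 0.8537]  K=[0.4955 0.1453; -0.0105 0.5235]  nu=[0.6900, 7.0480]  x^+=[-0.9200, 0.4262]  P^+=[0.2317 0.0272; 0.0272 0.2013]
step 3: x^-=[-0.7845, 0.5092]  P^-=[0.4588 0.0762; 0.0762 0.3054]  S=[0.9013 0.0622; 0.0622 0.7177]  K=[0.4846 0.1345; -0.0066 0.4377]  nu=[3.1461, 0.2071]  x^+=[0.7679, 0.5789]  P^+=[0.2261 0.0237; 0.0237 0.1682]
step 4: x^-=[0.8511, 0.6312]  P^-=[0.4509 0.0648; 0.0648 0.2633]  S=[0.8961 0.0577; 0.0577 0.6730]  K=[0.4819 0.1286; -0.0065 0.4024]  nu=[-4.3075, -1.2648]  x^+=[-1.3874, 0.1503]  P^+=[0.2245 0.0216; 0.0216 0.1546]

x_post = [-1.3874, 0.1503]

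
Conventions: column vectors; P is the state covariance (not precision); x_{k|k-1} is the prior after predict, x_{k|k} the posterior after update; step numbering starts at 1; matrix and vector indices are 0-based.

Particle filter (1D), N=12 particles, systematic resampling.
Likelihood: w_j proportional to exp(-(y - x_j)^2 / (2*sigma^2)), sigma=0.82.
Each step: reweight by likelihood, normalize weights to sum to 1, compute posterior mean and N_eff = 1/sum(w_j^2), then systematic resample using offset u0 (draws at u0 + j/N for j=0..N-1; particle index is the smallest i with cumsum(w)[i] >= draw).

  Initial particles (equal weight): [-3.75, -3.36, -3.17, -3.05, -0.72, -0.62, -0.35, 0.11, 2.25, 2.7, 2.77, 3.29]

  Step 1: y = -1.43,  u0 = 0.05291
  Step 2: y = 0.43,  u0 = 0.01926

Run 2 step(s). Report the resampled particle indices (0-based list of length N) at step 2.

step 1: w=[0.0082, 0.0282, 0.0474, 0.0640, 0.3095, 0.2764, 0.1891, 0.0772, 0.0000, 0.0000, 0.0000, 0.0000]  mean=-0.9228  Neff=4.5228  idx=[2, 3, 4, 4, 4, 5, 5, 5, 5, 6, 6, 7]
step 2: w=[0.0000, 0.0000, 0.0736, 0.0736, 0.0736, 0.0867, 0.0867, 0.0867, 0.0867, 0.1251, 0.1251, 0.1823]  mean=-0.4415  Neff=9.0224  idx=[2, 3, 4, 5, 6, 7, 8, 9, 9, 10, 11, 11]

resampled_idx = [2, 3, 4, 5, 6, 7, 8, 9, 9, 10, 11, 11]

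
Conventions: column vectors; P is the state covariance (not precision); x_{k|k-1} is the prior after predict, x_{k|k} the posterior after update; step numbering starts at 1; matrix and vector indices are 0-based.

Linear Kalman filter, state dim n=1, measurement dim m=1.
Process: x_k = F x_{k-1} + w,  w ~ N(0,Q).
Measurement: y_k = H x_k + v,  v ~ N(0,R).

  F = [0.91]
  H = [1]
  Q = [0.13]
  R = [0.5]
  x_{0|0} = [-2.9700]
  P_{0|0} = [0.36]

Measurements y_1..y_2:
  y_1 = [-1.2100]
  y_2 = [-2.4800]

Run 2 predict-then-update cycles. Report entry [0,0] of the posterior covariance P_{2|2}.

P_post[0,0] = 0.1955

step 1: x^-=[-2.7027]  P^-=[0.4281]  S=[0.9281]  K=[0.4613]  nu=[1.4927]  x^+=[-2.0142]  P^+=[0.2306]
step 2: x^-=[-1.8329]  P^-=[0.3210]  S=[0.8210]  K=[0.3910]  nu=[-0.6471]  x^+=[-2.0859]  P^+=[0.1955]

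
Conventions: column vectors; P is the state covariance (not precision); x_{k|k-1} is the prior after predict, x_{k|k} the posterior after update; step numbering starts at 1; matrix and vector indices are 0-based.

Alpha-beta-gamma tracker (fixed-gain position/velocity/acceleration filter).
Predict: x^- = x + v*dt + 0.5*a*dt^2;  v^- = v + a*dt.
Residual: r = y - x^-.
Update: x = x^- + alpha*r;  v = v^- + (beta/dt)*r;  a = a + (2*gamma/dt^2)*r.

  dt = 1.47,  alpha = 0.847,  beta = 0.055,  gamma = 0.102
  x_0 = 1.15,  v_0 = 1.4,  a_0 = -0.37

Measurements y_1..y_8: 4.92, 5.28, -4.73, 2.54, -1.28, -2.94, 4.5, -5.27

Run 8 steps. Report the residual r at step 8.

resid = -4.1656

step 1: x_pred=2.8082  r=2.1118  x^+=4.5969  v^+=0.9351  a^+=-0.1706
step 2: x_pred=5.7871  r=-0.5071  x^+=5.3576  v^+=0.6653  a^+=-0.2185
step 3: x_pred=6.0995  r=-10.8295  x^+=-3.0731  v^+=-0.0611  a^+=-1.2409
step 4: x_pred=-4.5036  r=7.0436  x^+=1.4623  v^+=-1.6217  a^+=-0.5759
step 5: x_pred=-1.5438  r=0.2638  x^+=-1.3204  v^+=-2.4584  a^+=-0.5510
step 6: x_pred=-5.5295  r=2.5895  x^+=-3.3362  v^+=-3.1715  a^+=-0.3066
step 7: x_pred=-8.3295  r=12.8295  x^+=2.5371  v^+=-3.1421  a^+=0.9046
step 8: x_pred=-1.1044  r=-4.1656  x^+=-4.6327  v^+=-1.9682  a^+=0.5114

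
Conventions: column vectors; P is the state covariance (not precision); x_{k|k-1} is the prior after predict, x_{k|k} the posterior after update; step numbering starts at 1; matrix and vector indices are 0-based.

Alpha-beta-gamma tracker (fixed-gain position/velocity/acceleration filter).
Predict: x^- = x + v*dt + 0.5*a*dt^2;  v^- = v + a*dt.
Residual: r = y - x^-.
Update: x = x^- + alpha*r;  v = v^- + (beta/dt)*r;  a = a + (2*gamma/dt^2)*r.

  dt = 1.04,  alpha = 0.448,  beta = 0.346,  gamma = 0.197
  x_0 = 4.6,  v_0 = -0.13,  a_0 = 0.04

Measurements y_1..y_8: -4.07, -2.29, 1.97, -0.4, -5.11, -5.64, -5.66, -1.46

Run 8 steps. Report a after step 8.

a_post = -3.9653

step 1: x_pred=4.4864  r=-8.5564  x^+=0.6532  v^+=-2.9351  a^+=-3.0769
step 2: x_pred=-4.0633  r=1.7733  x^+=-3.2689  v^+=-5.5451  a^+=-2.4309
step 3: x_pred=-10.3504  r=12.3204  x^+=-4.8308  v^+=-3.9743  a^+=2.0571
step 4: x_pred=-7.8517  r=7.4517  x^+=-4.5133  v^+=0.6441  a^+=4.7715
step 5: x_pred=-1.2630  r=-3.8470  x^+=-2.9864  v^+=4.3267  a^+=3.3702
step 6: x_pred=3.3359  r=-8.9759  x^+=-0.6853  v^+=4.8454  a^+=0.1005
step 7: x_pred=4.4083  r=-10.0683  x^+=-0.1023  v^+=1.6003  a^+=-3.5672
step 8: x_pred=-0.3671  r=-1.0929  x^+=-0.8567  v^+=-2.4731  a^+=-3.9653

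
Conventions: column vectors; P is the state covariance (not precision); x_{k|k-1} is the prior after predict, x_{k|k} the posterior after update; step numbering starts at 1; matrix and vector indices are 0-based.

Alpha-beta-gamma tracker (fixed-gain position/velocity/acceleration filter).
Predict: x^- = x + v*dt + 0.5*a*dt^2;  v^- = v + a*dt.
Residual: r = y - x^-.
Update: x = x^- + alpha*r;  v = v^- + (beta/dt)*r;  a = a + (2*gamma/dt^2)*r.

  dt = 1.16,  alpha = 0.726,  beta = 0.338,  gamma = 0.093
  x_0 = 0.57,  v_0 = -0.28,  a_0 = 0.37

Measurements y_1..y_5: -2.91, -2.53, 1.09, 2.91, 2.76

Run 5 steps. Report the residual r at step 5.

step 1: x_pred=0.4941  r=-3.4041  x^+=-1.9773  v^+=-0.8427  a^+=-0.1005
step 2: x_pred=-3.0224  r=0.4924  x^+=-2.6649  v^+=-0.8158  a^+=-0.0325
step 3: x_pred=-3.6332  r=4.7232  x^+=-0.2041  v^+=0.5227  a^+=0.6204
step 4: x_pred=0.8196  r=2.0904  x^+=2.3372  v^+=1.8515  a^+=0.9093
step 5: x_pred=5.0967  r=-2.3367  x^+=3.4003  v^+=2.2254  a^+=0.5863

resid = -2.3367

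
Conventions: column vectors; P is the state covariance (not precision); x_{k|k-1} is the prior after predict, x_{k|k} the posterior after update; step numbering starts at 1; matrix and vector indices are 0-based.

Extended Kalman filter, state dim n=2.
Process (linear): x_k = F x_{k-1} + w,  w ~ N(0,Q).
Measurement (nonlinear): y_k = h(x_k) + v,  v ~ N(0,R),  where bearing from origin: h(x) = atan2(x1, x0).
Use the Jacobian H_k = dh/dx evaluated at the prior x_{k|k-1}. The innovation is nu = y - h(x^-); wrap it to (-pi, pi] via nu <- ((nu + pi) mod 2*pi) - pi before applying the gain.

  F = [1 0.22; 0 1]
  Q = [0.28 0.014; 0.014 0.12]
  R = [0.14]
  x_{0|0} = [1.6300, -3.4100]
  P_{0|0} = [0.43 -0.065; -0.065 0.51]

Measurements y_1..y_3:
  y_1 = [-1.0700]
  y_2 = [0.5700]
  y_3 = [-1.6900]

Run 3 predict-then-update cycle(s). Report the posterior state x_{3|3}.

x_post = [1.2959, -3.3749]

step 1: x^-=[0.8798, -3.4100]  P^-=[0.7061 0.0612; 0.0612 0.6300]  H_jac=[0.2750 0.0709]  S=[0.1989]  K=[0.9977; 0.3092]  nu=[0.2483]  x^+=[1.1275, -3.3332]  P^+=[0.5081 -0.0002; -0.0002 0.6110]
step 2: x^-=[0.3942, -3.3332]  P^-=[0.8176 0.1482; 0.1482 0.7310]  H_jac=[0.2959 0.0350]  S=[0.2155]  K=[1.1464; 0.3222]  nu=[2.0231]  x^+=[2.7134, -2.6814]  P^+=[0.5343 0.0686; 0.0686 0.7086]
step 3: x^-=[2.1235, -2.6814]  P^-=[0.8788 0.2385; 0.2385 0.8286]  H_jac=[0.2292 0.1815]  S=[0.2333]  K=[1.0489; 0.8789]  nu=[-0.7890]  x^+=[1.2959, -3.3749]  P^+=[0.6221 0.0234; 0.0234 0.6484]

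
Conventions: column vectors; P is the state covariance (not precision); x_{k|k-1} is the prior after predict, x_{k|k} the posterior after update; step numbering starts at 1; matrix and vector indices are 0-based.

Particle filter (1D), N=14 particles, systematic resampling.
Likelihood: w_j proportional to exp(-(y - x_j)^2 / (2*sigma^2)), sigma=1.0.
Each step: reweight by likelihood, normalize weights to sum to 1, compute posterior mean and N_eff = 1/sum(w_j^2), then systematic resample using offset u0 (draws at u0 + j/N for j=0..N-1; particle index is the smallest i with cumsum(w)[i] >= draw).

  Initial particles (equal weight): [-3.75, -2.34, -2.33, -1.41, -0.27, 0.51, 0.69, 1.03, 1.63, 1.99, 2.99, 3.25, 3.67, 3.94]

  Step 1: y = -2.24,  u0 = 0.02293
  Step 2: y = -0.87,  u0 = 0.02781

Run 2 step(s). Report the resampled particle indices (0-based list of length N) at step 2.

resampled_idx = [2, 3, 5, 6, 7, 8, 10, 10, 11, 11, 12, 12, 13, 13]

step 1: w=[0.0998, 0.3105, 0.3108, 0.2211, 0.0448, 0.0071, 0.0043, 0.0015, 0.0002, 0.0000, 0.0000, 0.0000, 0.0000, 0.0000]  mean=-2.1401  Neff=3.9389  idx=[0, 0, 1, 1, 1, 1, 2, 2, 2, 2, 3, 3, 3, 4]
step 2: w=[0.0026, 0.0026, 0.0548, 0.0548, 0.0548, 0.0548, 0.0556, 0.0556, 0.0556, 0.0556, 0.1395, 0.1395, 0.1395, 0.1348]  mean=-1.6767  Neff=9.9058  idx=[2, 3, 5, 6, 7, 8, 10, 10, 11, 11, 12, 12, 13, 13]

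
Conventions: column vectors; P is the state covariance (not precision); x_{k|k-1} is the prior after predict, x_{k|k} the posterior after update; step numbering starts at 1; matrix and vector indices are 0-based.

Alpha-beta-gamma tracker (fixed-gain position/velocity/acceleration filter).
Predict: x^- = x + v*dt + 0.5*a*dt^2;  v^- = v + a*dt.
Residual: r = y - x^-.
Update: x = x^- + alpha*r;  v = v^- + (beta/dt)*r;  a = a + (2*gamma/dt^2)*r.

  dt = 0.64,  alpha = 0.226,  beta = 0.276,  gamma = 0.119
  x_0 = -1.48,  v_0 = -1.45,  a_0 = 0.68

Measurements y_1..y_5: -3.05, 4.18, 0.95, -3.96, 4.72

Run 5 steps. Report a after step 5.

step 1: x_pred=-2.2687  r=-0.7813  x^+=-2.4453  v^+=-1.3517  a^+=0.2260
step 2: x_pred=-3.2641  r=7.4441  x^+=-1.5817  v^+=2.0032  a^+=4.5515
step 3: x_pred=0.6325  r=0.3175  x^+=0.7042  v^+=5.0531  a^+=4.7360
step 4: x_pred=4.9081  r=-8.8681  x^+=2.9039  v^+=4.2597  a^+=-0.4169
step 5: x_pred=5.5448  r=-0.8248  x^+=5.3584  v^+=3.6372  a^+=-0.8961

a_post = -0.8961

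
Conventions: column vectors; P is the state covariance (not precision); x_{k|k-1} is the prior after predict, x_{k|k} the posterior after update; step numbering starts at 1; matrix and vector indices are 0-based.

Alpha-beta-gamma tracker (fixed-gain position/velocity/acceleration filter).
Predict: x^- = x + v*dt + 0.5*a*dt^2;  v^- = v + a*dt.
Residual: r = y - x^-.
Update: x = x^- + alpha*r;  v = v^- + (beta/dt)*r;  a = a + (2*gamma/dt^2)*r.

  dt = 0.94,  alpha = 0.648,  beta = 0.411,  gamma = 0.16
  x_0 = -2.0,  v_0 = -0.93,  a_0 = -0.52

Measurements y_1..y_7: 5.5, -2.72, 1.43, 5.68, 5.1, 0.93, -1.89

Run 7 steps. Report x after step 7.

x_post = -0.4719

step 1: x_pred=-3.1039  r=8.6039  x^+=2.4714  v^+=2.3431  a^+=2.5960
step 2: x_pred=5.8209  r=-8.5409  x^+=0.2864  v^+=1.0490  a^+=-0.4972
step 3: x_pred=1.0528  r=0.3772  x^+=1.2972  v^+=0.7466  a^+=-0.3605
step 4: x_pred=1.8397  r=3.8403  x^+=4.3282  v^+=2.0868  a^+=1.0302
step 5: x_pred=6.7450  r=-1.6450  x^+=5.6790  v^+=2.3360  a^+=0.4345
step 6: x_pred=8.0668  r=-7.1368  x^+=3.4422  v^+=-0.3760  a^+=-2.1501
step 7: x_pred=2.1387  r=-4.0287  x^+=-0.4719  v^+=-4.1587  a^+=-3.6091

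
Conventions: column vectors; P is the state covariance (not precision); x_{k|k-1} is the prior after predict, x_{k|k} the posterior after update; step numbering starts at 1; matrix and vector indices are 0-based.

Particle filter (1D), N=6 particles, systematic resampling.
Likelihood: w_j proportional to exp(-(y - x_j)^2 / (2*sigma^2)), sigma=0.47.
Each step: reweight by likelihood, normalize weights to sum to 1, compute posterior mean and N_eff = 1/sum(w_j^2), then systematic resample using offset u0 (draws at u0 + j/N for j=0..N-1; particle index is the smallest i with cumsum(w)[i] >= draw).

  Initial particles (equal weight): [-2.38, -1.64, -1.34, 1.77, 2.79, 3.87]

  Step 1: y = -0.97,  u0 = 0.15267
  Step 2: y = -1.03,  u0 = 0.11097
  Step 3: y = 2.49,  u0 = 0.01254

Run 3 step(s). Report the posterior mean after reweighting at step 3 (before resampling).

post_mean = -1.3403

step 1: w=[0.0100, 0.3271, 0.6628, 0.0000, 0.0000, 0.0000]  mean=-1.4486  Neff=1.8299  idx=[1, 1, 2, 2, 2, 2]
step 2: w=[0.1056, 0.1056, 0.1972, 0.1972, 0.1972, 0.1972]  mean=-1.4034  Neff=5.6224  idx=[1, 2, 3, 4, 4, 5]
step 3: w=[0.0009, 0.1998, 0.1998, 0.1998, 0.1998, 0.1998]  mean=-1.3403  Neff=5.0090  idx=[1, 1, 2, 3, 4, 5]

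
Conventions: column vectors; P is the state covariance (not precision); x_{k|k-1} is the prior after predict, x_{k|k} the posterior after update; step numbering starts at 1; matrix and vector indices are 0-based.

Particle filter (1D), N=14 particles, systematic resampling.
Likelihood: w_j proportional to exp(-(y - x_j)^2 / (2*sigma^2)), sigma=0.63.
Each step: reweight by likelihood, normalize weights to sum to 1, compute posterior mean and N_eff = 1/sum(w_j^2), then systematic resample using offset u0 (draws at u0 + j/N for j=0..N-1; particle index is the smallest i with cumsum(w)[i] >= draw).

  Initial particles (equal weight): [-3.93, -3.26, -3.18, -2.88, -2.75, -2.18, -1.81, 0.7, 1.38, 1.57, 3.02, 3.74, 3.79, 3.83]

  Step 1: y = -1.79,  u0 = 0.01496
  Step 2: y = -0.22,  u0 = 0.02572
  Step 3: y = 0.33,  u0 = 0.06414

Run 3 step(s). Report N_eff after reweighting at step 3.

step 1: w=[0.0012, 0.0261, 0.0348, 0.0889, 0.1243, 0.3277, 0.3968, 0.0002, 0.0000, 0.0000, 0.0000, 0.0000, 0.0000, 0.0000]  mean=-2.2310  Neff=3.4472  idx=[1, 3, 4, 4, 5, 5, 5, 5, 5, 6, 6, 6, 6, 6]
step 2: w=[0.0000, 0.0005, 0.0013, 0.0013, 0.0320, 0.0320, 0.0320, 0.0320, 0.0320, 0.1674, 0.1674, 0.1674, 0.1674, 0.1674]  mean=-1.8722  Neff=6.8869  idx=[4, 6, 9, 9, 9, 10, 10, 11, 11, 12, 12, 12, 13, 13]
step 3: w=[0.0094, 0.0094, 0.0818, 0.0818, 0.0818, 0.0818, 0.0818, 0.0818, 0.0818, 0.0818, 0.0818, 0.0818, 0.0818, 0.0818]  mean=-1.8169  Neff=12.4351  idx=[2, 3, 4, 5, 6, 6, 7, 8, 9, 10, 11, 12, 13, 13]

N_eff = 12.4351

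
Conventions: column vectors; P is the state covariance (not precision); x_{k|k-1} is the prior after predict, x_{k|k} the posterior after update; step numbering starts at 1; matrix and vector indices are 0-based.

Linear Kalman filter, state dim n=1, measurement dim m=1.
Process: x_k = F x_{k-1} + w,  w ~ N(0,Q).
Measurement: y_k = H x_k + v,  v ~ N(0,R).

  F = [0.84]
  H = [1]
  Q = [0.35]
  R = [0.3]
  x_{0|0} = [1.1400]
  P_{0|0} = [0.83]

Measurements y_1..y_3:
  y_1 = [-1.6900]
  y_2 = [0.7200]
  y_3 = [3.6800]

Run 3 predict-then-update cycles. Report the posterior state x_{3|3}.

step 1: x^-=[0.9576]  P^-=[0.9356]  S=[1.2356]  K=[0.7572]  nu=[-2.6476]  x^+=[-1.0472]  P^+=[0.2272]
step 2: x^-=[-0.8796]  P^-=[0.5103]  S=[0.8103]  K=[0.6298]  nu=[1.5996]  x^+=[0.1277]  P^+=[0.1889]
step 3: x^-=[0.1073]  P^-=[0.4833]  S=[0.7833]  K=[0.6170]  nu=[3.5727]  x^+=[2.3117]  P^+=[0.1851]

x_post = [2.3117]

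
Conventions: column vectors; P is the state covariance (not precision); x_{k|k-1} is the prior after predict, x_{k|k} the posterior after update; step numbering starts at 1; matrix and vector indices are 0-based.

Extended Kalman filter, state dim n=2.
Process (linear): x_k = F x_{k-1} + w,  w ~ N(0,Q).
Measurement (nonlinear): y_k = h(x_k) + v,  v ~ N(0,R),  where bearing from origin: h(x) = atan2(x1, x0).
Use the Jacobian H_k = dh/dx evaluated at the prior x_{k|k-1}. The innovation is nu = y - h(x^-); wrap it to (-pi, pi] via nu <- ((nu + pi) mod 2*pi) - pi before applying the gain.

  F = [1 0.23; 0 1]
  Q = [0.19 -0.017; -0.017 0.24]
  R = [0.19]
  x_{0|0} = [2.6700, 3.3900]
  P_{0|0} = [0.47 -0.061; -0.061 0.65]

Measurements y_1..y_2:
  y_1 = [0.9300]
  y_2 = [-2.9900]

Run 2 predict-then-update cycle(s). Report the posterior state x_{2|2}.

step 1: x^-=[3.4497, 3.3900]  P^-=[0.6663 0.0715; 0.0715 0.8900]  H_jac=[-0.1449 0.1475]  S=[0.2203]  K=[-0.3905; 0.5488]  nu=[0.1533]  x^+=[3.3898, 3.4741]  P^+=[0.6327 0.1187; 0.1187 0.8237]
step 2: x^-=[4.1889, 3.4741]  P^-=[0.9209 0.2911; 0.2911 1.0637]  H_jac=[-0.1173 0.1414]  S=[0.2143]  K=[-0.3120; 0.5427]  nu=[2.6008]  x^+=[3.3776, 4.8855]  P^+=[0.9001 0.3274; 0.3274 1.0006]

x_post = [3.3776, 4.8855]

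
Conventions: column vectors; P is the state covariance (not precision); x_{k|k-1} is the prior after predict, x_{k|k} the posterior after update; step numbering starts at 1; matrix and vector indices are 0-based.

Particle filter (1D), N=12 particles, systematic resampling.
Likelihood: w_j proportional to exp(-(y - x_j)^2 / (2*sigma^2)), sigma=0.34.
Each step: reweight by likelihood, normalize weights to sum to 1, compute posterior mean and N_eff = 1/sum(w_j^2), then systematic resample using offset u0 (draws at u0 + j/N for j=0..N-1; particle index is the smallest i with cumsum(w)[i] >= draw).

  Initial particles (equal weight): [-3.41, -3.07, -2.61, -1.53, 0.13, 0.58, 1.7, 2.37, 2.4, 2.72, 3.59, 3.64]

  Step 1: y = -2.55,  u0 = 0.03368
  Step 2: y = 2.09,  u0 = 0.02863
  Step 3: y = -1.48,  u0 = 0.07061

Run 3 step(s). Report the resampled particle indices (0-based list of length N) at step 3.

resampled_idx = [0, 1, 2, 3, 4, 5, 6, 7, 8, 9, 10, 11]

step 1: w=[0.0303, 0.2305, 0.7309, 0.0082, 0.0000, 0.0000, 0.0000, 0.0000, 0.0000, 0.0000, 0.0000, 0.0000]  mean=-2.7314  Neff=1.6995  idx=[1, 1, 1, 2, 2, 2, 2, 2, 2, 2, 2, 2]
step 2: w=[0.0000, 0.0000, 0.0000, 0.1111, 0.1111, 0.1111, 0.1111, 0.1111, 0.1111, 0.1111, 0.1111, 0.1111]  mean=-2.6100  Neff=9.0000  idx=[3, 4, 4, 5, 6, 7, 7, 8, 9, 10, 10, 11]
step 3: w=[0.0833, 0.0833, 0.0833, 0.0833, 0.0833, 0.0833, 0.0833, 0.0833, 0.0833, 0.0833, 0.0833, 0.0833]  mean=-2.6100  Neff=12.0000  idx=[0, 1, 2, 3, 4, 5, 6, 7, 8, 9, 10, 11]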